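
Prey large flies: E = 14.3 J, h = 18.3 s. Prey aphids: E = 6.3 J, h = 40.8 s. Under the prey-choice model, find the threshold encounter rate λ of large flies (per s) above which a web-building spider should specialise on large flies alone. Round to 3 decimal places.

Drop aphids once their profitability E₂/h₂ falls below the rate achievable on large flies alone: E₂/h₂ = λE₁/(1 + λh₁).
Solve for λ: λE₁h₂ = E₂(1 + λh₁) → λ(E₁h₂ − E₂h₁) = E₂ → λ = E₂/(E₁h₂ − E₂h₁).
λ = 6.3/(14.3×40.8 − 6.3×18.3) = 6.3/468.1 = 0.01346 per s.

0.013 per s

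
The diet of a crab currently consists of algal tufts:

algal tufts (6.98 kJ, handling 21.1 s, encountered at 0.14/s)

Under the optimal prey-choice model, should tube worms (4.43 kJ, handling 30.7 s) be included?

No

Current rate: (0.14×6.98)/(1 + 0.14×21.1) = 0.2471 kJ/s.
tube worms: E/h = 4.43/30.7 = 0.1443 kJ/s.
Since 0.1443 < R, time spent handling tube worms is better spent searching.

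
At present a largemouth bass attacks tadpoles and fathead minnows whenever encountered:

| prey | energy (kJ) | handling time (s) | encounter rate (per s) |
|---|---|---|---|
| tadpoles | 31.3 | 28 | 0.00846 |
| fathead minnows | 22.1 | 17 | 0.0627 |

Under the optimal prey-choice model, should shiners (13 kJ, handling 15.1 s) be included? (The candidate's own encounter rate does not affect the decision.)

On tadpoles and fathead minnows alone, R = ΣλE/(1+Σλh) = 1.65/2.303 = 0.7167 kJ/s.
Profitability of shiners: 13/15.1 = 0.8609 kJ/s.
Since 0.8609 > R, including shiners increases the long-run rate.

Yes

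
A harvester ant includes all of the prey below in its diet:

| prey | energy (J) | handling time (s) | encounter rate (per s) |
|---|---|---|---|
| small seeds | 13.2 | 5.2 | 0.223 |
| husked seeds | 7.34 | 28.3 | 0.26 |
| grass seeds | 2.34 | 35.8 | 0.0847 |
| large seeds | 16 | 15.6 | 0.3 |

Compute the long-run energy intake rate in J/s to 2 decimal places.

0.57 J/s

R = Σλ_iE_i / (1 + Σλ_ih_i)
Numerator: 0.223×13.2 + 0.26×7.34 + 0.0847×2.34 + 0.3×16 = 9.85
Denominator: 1 + 0.223×5.2 + 0.26×28.3 + 0.0847×35.8 + 0.3×15.6 = 17.23
R = 9.85/17.23 = 0.5717 J/s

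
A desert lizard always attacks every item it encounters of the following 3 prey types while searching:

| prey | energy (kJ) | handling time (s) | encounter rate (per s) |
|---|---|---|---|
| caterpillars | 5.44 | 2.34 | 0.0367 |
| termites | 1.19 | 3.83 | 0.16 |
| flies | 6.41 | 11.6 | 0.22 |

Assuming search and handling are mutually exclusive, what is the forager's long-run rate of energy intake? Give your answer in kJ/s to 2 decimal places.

0.42 kJ/s

R = Σλ_iE_i / (1 + Σλ_ih_i)
Numerator: 0.0367×5.44 + 0.16×1.19 + 0.22×6.41 = 1.8
Denominator: 1 + 0.0367×2.34 + 0.16×3.83 + 0.22×11.6 = 4.251
R = 1.8/4.251 = 0.4235 kJ/s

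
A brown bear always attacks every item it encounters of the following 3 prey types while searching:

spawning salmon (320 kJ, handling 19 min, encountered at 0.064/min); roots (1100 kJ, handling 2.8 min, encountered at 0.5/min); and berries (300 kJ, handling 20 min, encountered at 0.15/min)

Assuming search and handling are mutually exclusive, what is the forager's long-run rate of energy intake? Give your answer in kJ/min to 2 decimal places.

R = (0.064×320 + 0.5×1100 + 0.15×300) / (1 + 0.064×19 + 0.5×2.8 + 0.15×20) = 615.5/6.616 = 93.03 kJ/min.

93.03 kJ/min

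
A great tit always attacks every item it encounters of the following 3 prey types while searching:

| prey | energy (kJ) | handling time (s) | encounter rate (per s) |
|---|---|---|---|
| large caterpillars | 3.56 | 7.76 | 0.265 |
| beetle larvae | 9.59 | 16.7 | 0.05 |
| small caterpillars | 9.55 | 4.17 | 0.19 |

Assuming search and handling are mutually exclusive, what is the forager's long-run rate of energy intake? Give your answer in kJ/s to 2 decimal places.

R = (0.265×3.56 + 0.05×9.59 + 0.19×9.55) / (1 + 0.265×7.76 + 0.05×16.7 + 0.19×4.17) = 3.237/4.684 = 0.6912 kJ/s.

0.69 kJ/s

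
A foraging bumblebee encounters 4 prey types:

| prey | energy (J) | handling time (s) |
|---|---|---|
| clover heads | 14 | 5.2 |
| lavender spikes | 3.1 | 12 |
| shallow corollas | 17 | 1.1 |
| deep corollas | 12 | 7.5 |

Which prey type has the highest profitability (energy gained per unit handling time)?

Profitability E/h (J/s): clover heads = 14/5.2 = 2.69, lavender spikes = 3.1/12 = 0.258, shallow corollas = 17/1.1 = 15.5, deep corollas = 12/7.5 = 1.6.
Ranked: shallow corollas > clover heads > deep corollas > lavender spikes.

shallow corollas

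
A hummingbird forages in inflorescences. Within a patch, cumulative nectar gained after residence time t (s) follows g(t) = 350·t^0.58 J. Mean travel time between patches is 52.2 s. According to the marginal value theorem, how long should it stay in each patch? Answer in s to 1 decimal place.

72.1 s

Maximise g(t)/(T+t): set derivative to zero → g'(t)(T+t) = g(t).
g'(t) = 0.58·350·t^-0.42. Setting 0.58·350·t^-0.42 = 350·t^0.58/(52.2+t) gives 0.58(52.2+t) = t, so 0.42·t = 0.58×52.2.
t* = 0.58×52.2/0.42 = 72.09 s.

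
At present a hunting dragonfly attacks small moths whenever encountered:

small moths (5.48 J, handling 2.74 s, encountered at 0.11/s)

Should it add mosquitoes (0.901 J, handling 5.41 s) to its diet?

No

Intake rate on the current diet: R = (0.11×5.48) / (1 + 0.11×2.74) = 0.6028/1.301 = 0.4632 J/s.
Profitability of mosquitoes: 0.901/5.41 = 0.1665 J/s.
Since 0.1665 < R, time spent handling mosquitoes is better spent searching.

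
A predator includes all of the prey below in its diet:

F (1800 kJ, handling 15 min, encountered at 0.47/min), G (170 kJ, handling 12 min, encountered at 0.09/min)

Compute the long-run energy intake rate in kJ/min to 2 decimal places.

R = (0.47×1800 + 0.09×170) / (1 + 0.47×15 + 0.09×12) = 861.3/9.13 = 94.34 kJ/min.

94.34 kJ/min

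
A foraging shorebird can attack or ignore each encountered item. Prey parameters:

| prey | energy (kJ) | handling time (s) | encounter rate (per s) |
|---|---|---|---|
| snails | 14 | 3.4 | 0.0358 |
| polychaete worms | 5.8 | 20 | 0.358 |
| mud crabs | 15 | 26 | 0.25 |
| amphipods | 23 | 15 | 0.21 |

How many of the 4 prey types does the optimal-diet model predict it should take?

2

Rank by E/h (kJ/s): snails 4.12, amphipods 1.53, mud crabs 0.577, polychaete worms 0.29. Include each in turn until the next type's E/h falls below the running intake rate.
Rate on top 1: 0.4468. amphipods: 1.53 > 0.4468 → include.
Rate on top 2: 1.248. mud crabs: 0.577 < 1.248 → exclude; stop.
Optimal diet: snails, amphipods — 2 of 4 types.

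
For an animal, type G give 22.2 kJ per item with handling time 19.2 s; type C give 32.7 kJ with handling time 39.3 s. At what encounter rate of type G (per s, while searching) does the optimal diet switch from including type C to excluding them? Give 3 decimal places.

Drop type C once their profitability E₂/h₂ falls below the rate achievable on type G alone: E₂/h₂ = λE₁/(1 + λh₁).
Solve for λ: λE₁h₂ = E₂(1 + λh₁) → λ(E₁h₂ − E₂h₁) = E₂ → λ = E₂/(E₁h₂ − E₂h₁).
λ = 32.7/(22.2×39.3 − 32.7×19.2) = 32.7/244.6 = 0.1337 per s.

0.134 per s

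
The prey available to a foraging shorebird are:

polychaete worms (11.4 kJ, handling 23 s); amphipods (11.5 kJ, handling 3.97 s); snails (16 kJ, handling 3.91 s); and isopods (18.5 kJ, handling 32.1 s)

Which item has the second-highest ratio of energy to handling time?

In descending order of E/h:
snails: 16/3.91 = 4.09 kJ/s
amphipods: 11.5/3.97 = 2.9 kJ/s
isopods: 18.5/32.1 = 0.576 kJ/s
polychaete worms: 11.4/23 = 0.496 kJ/s

amphipods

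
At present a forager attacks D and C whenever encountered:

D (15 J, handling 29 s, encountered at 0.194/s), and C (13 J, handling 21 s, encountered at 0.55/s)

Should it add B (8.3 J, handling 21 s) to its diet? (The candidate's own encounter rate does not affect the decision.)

On D and C alone, R = ΣλE/(1+Σλh) = 10.06/18.18 = 0.5535 J/s.
B: E/h = 8.3/21 = 0.3952 J/s.
0.3952 < 0.5535, so adding B would lower the average — exclude it.

No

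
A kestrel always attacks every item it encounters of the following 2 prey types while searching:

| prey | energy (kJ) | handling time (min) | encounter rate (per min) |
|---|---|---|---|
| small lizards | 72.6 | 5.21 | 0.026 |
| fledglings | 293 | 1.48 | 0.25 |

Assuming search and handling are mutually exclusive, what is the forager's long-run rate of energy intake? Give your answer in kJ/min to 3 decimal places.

49.910 kJ/min

R = Σλ_iE_i / (1 + Σλ_ih_i)
Numerator: 0.026×72.6 + 0.25×293 = 75.14
Denominator: 1 + 0.026×5.21 + 0.25×1.48 = 1.505
R = 75.14/1.505 = 49.91 kJ/min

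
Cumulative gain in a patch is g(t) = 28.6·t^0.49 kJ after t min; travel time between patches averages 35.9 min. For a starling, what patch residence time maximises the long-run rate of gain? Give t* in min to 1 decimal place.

34.5 min

Optimal t* satisfies g'(t*) = g(t*)/(T + t*).
g'(t) = 0.49·28.6·t^-0.51. Setting 0.49·28.6·t^-0.51 = 28.6·t^0.49/(35.9+t) gives 0.49(35.9+t) = t, so 0.51·t = 0.49×35.9.
t* = 0.49×35.9/0.51 = 34.49 min.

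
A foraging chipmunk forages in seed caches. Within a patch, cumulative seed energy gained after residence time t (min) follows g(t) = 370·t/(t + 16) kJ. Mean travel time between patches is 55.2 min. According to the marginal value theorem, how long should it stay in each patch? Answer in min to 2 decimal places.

29.72 min

Optimal t* satisfies g'(t*) = g(t*)/(T + t*).
g'(t) = 370·16/(t + 16)². Setting 370·16/(t+16)² = 370t/[(t+16)(55.2+t)] gives 16(55.2+t) = t(t+16), so t² = 16×55.2 = 883.2.
t* = √883.2 = 29.72 min.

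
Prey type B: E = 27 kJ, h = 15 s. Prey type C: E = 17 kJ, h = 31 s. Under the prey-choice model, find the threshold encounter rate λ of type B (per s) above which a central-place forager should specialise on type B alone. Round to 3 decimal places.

The zero-one rule: include type C iff E₂/h₂ > λE₁/(1+λh₁). Equality gives the switch point.
λE₁h₂ = E₂ + λE₂h₁ ⇒ λ = E₂/(E₁h₂ − E₂h₁) = 17/(837 − 255) = 0.02921 per s.

0.029 per s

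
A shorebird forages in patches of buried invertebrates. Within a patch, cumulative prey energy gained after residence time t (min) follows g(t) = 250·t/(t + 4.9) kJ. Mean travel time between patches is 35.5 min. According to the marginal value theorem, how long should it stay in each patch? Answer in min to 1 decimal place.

13.2 min

Maximise g(t)/(T+t): set derivative to zero → g'(t)(T+t) = g(t).
g'(t) = 250·4.9/(t + 4.9)². Setting 250·4.9/(t+4.9)² = 250t/[(t+4.9)(35.5+t)] gives 4.9(35.5+t) = t(t+4.9), so t² = 4.9×35.5 = 174.
t* = √174 = 13.19 min.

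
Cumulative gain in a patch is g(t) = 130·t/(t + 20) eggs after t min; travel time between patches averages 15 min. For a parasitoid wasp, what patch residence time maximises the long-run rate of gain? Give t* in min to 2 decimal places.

17.32 min

By the marginal value theorem, leave when the instantaneous gain rate g'(t) equals the habitat-wide average g(t)/(T + t).
g'(t) = 130·20/(t + 20)². Setting 130·20/(t+20)² = 130t/[(t+20)(15+t)] gives 20(15+t) = t(t+20), so t² = 20×15 = 300.
t* = √300 = 17.32 min.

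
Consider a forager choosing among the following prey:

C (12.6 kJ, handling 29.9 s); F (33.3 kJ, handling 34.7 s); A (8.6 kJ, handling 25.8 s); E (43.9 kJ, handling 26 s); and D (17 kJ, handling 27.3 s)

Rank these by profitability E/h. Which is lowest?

Profitability E/h (kJ/s): C = 12.6/29.9 = 0.421, F = 33.3/34.7 = 0.96, A = 8.6/25.8 = 0.333, E = 43.9/26 = 1.69, D = 17/27.3 = 0.623.
Ranked: E > F > D > C > A.

A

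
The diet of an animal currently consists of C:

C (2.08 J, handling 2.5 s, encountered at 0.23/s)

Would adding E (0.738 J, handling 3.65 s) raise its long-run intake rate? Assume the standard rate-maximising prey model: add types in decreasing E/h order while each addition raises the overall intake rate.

On C alone, R = ΣλE/(1+Σλh) = 0.4784/1.575 = 0.3037 J/s.
E: E/h = 0.738/3.65 = 0.2022 J/s.
0.2022 < 0.3037, so adding E would lower the average — exclude it.

No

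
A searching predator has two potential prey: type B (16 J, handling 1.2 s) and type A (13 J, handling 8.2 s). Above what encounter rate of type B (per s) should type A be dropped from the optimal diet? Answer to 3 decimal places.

At the threshold, the rate on type B alone equals the profitability of type A: λ·16/(1 + λ·1.2) = 13/8.2 = 1.585.
Rearranging, λ(16 − 1.585×1.2) = 1.585, so λ = 1.585/14.1 = 0.1125 per s.

0.112 per s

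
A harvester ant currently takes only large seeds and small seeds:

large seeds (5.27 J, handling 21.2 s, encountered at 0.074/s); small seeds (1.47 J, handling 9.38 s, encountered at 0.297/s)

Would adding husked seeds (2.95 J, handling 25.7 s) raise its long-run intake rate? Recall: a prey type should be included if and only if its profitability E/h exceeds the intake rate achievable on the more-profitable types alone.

Current rate: (0.074×5.27 + 0.297×1.47)/(1 + 0.074×21.2 + 0.297×9.38) = 0.1544 J/s.
husked seeds: E/h = 2.95/25.7 = 0.1148 J/s.
Since 0.1148 < R, time spent handling husked seeds is better spent searching.

No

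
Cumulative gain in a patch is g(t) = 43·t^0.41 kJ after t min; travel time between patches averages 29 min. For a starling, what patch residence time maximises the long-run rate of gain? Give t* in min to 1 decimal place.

20.2 min

Maximise g(t)/(T+t): set derivative to zero → g'(t)(T+t) = g(t).
g'(t) = 0.41·43·t^-0.59. Setting 0.41·43·t^-0.59 = 43·t^0.41/(29+t) gives 0.41(29+t) = t, so 0.59·t = 0.41×29.
t* = 0.41×29/0.59 = 20.15 min.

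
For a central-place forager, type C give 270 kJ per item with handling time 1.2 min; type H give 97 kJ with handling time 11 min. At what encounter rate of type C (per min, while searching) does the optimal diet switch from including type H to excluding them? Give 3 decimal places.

The zero-one rule: include type H iff E₂/h₂ > λE₁/(1+λh₁). Equality gives the switch point.
λE₁h₂ = E₂ + λE₂h₁ ⇒ λ = E₂/(E₁h₂ − E₂h₁) = 97/(2970 − 116.4) = 0.03399 per min.

0.034 per min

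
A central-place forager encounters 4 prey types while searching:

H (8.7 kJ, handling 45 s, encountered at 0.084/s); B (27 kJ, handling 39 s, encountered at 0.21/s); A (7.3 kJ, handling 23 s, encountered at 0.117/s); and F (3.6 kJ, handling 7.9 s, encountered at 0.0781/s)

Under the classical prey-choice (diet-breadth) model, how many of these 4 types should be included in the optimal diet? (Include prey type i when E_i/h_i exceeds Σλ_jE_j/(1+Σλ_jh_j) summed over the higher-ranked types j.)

1

Rank by E/h (kJ/s): B 0.692, F 0.456, A 0.317, H 0.193. Include each in turn until the next type's E/h falls below the running intake rate.
Rate on top 1: 0.617. F: 0.456 < 0.617 → exclude; stop.
Optimal diet: B — 1 of 4 types.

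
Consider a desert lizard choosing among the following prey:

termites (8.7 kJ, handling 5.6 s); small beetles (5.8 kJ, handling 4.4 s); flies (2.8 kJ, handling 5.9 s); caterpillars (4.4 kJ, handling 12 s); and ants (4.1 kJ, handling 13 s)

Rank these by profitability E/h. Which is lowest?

Profitability E/h (kJ/s): termites = 8.7/5.6 = 1.55, small beetles = 5.8/4.4 = 1.32, flies = 2.8/5.9 = 0.475, caterpillars = 4.4/12 = 0.367, ants = 4.1/13 = 0.315.
Ranked: termites > small beetles > flies > caterpillars > ants.

ants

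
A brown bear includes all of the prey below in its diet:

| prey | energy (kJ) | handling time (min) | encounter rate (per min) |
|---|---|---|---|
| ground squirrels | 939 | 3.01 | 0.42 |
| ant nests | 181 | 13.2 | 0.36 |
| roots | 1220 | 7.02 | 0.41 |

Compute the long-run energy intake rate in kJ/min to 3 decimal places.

R = (0.42×939 + 0.36×181 + 0.41×1220) / (1 + 0.42×3.01 + 0.36×13.2 + 0.41×7.02) = 959.7/9.894 = 97 kJ/min.

96.998 kJ/min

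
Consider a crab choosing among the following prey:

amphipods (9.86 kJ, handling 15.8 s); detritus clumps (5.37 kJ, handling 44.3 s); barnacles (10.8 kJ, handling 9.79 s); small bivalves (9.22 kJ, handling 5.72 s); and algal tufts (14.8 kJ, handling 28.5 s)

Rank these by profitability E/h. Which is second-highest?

In descending order of E/h:
small bivalves: 9.22/5.72 = 1.61 kJ/s
barnacles: 10.8/9.79 = 1.1 kJ/s
amphipods: 9.86/15.8 = 0.624 kJ/s
algal tufts: 14.8/28.5 = 0.519 kJ/s
detritus clumps: 5.37/44.3 = 0.121 kJ/s

barnacles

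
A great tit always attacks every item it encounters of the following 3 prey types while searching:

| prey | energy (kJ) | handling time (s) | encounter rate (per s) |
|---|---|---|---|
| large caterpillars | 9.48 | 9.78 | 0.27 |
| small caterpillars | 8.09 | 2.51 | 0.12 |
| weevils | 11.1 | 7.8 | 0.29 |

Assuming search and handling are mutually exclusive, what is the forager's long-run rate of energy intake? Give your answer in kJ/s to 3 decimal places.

1.088 kJ/s

R = Σλ_iE_i / (1 + Σλ_ih_i)
Numerator: 0.27×9.48 + 0.12×8.09 + 0.29×11.1 = 6.749
Denominator: 1 + 0.27×9.78 + 0.12×2.51 + 0.29×7.8 = 6.204
R = 6.749/6.204 = 1.088 kJ/s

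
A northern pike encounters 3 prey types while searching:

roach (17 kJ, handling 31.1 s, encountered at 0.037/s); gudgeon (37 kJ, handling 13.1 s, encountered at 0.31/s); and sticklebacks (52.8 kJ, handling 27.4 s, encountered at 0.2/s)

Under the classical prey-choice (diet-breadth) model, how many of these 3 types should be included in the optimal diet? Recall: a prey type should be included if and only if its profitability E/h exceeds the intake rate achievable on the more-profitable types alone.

1

E/h in descending order: gudgeon 2.82, sticklebacks 1.93, roach 0.547 kJ/s. The optimal diet is the largest prefix of this list for which every included type satisfies E_i/h_i > R on the types above it.
Rate on top 1: 2.266. sticklebacks: 1.93 < 2.266 → exclude; stop.
Optimal diet: gudgeon — 1 of 3 types.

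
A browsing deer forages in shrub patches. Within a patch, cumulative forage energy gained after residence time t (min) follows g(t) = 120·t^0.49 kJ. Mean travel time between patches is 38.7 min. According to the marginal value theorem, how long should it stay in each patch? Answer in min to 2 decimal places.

37.18 min

Optimal t* satisfies g'(t*) = g(t*)/(T + t*).
g'(t) = 0.49·120·t^-0.51. Setting 0.49·120·t^-0.51 = 120·t^0.49/(38.7+t) gives 0.49(38.7+t) = t, so 0.51·t = 0.49×38.7.
t* = 0.49×38.7/0.51 = 37.18 min.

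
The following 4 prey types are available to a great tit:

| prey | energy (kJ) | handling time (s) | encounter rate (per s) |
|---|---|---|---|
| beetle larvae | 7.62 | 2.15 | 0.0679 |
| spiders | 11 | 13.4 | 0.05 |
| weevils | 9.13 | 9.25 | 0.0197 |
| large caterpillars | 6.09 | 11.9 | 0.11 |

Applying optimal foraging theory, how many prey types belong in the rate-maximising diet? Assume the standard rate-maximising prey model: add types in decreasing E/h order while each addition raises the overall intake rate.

3

Profitabilities (E/h, kJ/s): beetle larvae 3.54, weevils 0.987, spiders 0.821, large caterpillars 0.512. Add prey in this order while the next type's profitability exceeds the intake rate on those already taken.
Rate on top 1: 0.4515. weevils: 0.987 > 0.4515 → include.
Rate on top 2: 0.525. spiders: 0.821 > 0.525 → include.
Rate on top 3: 0.6242. large caterpillars: 0.512 < 0.6242 → exclude; stop.
Optimal diet: beetle larvae, weevils, spiders — 3 of 4 types.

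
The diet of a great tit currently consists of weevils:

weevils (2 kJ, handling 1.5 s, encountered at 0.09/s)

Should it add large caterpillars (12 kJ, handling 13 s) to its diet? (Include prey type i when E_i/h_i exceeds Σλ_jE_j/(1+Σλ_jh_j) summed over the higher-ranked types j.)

Yes

On weevils alone, R = ΣλE/(1+Σλh) = 0.18/1.135 = 0.1586 kJ/s.
Profitability of large caterpillars: 12/13 = 0.9231 kJ/s.
0.9231 > 0.1586, so adding large caterpillars raises the average — include it.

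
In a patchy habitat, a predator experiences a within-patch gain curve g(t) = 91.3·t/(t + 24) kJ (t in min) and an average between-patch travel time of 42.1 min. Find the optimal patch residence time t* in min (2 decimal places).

By the marginal value theorem, leave when the instantaneous gain rate g'(t) equals the habitat-wide average g(t)/(T + t).
g'(t) = 91.3·24/(t + 24)². Setting 91.3·24/(t+24)² = 91.3t/[(t+24)(42.1+t)] gives 24(42.1+t) = t(t+24), so t² = 24×42.1 = 1010.
t* = √1010 = 31.79 min.

31.79 min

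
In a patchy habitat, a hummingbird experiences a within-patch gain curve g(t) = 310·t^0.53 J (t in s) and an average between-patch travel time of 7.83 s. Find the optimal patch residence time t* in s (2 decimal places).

Optimal t* satisfies g'(t*) = g(t*)/(T + t*).
g'(t) = 0.53·310·t^-0.47. Setting 0.53·310·t^-0.47 = 310·t^0.53/(7.83+t) gives 0.53(7.83+t) = t, so 0.47·t = 0.53×7.83.
t* = 0.53×7.83/0.47 = 8.83 s.

8.83 s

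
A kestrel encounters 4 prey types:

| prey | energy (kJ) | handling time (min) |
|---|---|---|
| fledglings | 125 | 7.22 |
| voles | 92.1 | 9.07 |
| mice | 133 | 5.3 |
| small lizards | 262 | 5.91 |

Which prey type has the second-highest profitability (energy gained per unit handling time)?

mice

Profitability E/h (kJ/min): fledglings = 125/7.22 = 17.3, voles = 92.1/9.07 = 10.2, mice = 133/5.3 = 25.1, small lizards = 262/5.91 = 44.3.
Ranked: small lizards > mice > fledglings > voles.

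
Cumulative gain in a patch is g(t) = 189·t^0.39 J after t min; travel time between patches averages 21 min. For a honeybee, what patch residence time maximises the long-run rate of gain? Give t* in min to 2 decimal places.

Optimal t* satisfies g'(t*) = g(t*)/(T + t*).
g'(t) = 0.39·189·t^-0.61. Setting 0.39·189·t^-0.61 = 189·t^0.39/(21+t) gives 0.39(21+t) = t, so 0.61·t = 0.39×21.
t* = 0.39×21/0.61 = 13.43 min.

13.43 min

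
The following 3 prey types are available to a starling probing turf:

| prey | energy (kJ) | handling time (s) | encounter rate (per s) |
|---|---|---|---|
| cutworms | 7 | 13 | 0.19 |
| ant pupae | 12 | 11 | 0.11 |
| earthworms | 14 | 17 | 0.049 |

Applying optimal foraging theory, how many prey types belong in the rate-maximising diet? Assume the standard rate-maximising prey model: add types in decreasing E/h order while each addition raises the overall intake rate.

2

Profitabilities (E/h, kJ/s): ant pupae 1.09, earthworms 0.824, cutworms 0.538. Add prey in this order while the next type's profitability exceeds the intake rate on those already taken.
Rate on top 1: 0.5973. earthworms: 0.824 > 0.5973 → include.
Rate on top 2: 0.6592. cutworms: 0.538 < 0.6592 → exclude; stop.
Optimal diet: ant pupae, earthworms — 2 of 3 types.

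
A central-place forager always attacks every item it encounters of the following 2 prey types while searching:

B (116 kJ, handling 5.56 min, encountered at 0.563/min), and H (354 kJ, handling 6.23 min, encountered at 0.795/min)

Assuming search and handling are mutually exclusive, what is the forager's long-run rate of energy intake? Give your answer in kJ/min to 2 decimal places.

R = (0.563×116 + 0.795×354) / (1 + 0.563×5.56 + 0.795×6.23) = 346.7/9.083 = 38.17 kJ/min.

38.17 kJ/min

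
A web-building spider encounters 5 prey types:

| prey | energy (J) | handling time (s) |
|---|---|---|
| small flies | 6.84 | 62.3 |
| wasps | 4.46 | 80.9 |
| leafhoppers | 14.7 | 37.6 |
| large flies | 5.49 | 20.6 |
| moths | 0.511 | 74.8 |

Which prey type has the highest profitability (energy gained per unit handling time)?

Profitability E/h (J/s): small flies = 6.84/62.3 = 0.11, wasps = 4.46/80.9 = 0.0551, leafhoppers = 14.7/37.6 = 0.391, large flies = 5.49/20.6 = 0.267, moths = 0.511/74.8 = 0.00683.
Ranked: leafhoppers > large flies > small flies > wasps > moths.

leafhoppers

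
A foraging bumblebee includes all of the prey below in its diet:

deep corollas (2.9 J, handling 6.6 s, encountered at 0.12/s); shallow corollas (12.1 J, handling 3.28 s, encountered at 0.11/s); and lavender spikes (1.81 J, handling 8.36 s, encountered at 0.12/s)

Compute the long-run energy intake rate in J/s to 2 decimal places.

R = Σλ_iE_i / (1 + Σλ_ih_i)
Numerator: 0.12×2.9 + 0.11×12.1 + 0.12×1.81 = 1.896
Denominator: 1 + 0.12×6.6 + 0.11×3.28 + 0.12×8.36 = 3.156
R = 1.896/3.156 = 0.6008 J/s

0.60 J/s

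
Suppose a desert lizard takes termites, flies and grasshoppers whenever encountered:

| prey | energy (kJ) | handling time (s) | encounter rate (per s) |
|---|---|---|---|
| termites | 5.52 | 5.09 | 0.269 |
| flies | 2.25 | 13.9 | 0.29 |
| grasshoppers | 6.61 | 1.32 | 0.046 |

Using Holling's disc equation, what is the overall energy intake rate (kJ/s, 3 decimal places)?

0.378 kJ/s

R = Σλ_iE_i / (1 + Σλ_ih_i)
Numerator: 0.269×5.52 + 0.29×2.25 + 0.046×6.61 = 2.441
Denominator: 1 + 0.269×5.09 + 0.29×13.9 + 0.046×1.32 = 6.461
R = 2.441/6.461 = 0.3779 kJ/s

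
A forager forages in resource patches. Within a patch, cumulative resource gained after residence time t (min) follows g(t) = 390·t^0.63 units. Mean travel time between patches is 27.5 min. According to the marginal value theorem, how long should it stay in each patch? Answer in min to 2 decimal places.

Optimal t* satisfies g'(t*) = g(t*)/(T + t*).
g'(t) = 0.63·390·t^-0.37. Setting 0.63·390·t^-0.37 = 390·t^0.63/(27.5+t) gives 0.63(27.5+t) = t, so 0.37·t = 0.63×27.5.
t* = 0.63×27.5/0.37 = 46.82 min.

46.82 min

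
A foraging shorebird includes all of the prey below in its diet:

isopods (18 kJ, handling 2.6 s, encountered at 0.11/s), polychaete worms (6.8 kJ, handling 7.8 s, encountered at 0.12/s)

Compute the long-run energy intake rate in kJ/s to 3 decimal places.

Energy encountered per unit search time: 0.11×18 + 0.12×6.8 = 2.796 kJ/s.
Handling time per unit search time: 0.11×2.6 + 0.12×7.8 = 1.222.
Rate = 2.796/(1 + 1.222) = 1.258 kJ/s.

1.258 kJ/s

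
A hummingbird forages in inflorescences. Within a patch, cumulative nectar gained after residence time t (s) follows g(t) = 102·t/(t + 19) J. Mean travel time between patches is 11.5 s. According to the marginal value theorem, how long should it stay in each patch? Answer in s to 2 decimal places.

14.78 s

Optimal t* satisfies g'(t*) = g(t*)/(T + t*).
g'(t) = 102·19/(t + 19)². Setting 102·19/(t+19)² = 102t/[(t+19)(11.5+t)] gives 19(11.5+t) = t(t+19), so t² = 19×11.5 = 218.5.
t* = √218.5 = 14.78 s.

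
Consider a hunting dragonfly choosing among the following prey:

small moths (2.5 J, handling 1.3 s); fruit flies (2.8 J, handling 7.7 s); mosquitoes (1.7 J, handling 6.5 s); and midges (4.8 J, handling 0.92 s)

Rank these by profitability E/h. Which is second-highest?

Profitability E/h (J/s): small moths = 2.5/1.3 = 1.92, fruit flies = 2.8/7.7 = 0.364, mosquitoes = 1.7/6.5 = 0.262, midges = 4.8/0.92 = 5.22.
Ranked: midges > small moths > fruit flies > mosquitoes.

small moths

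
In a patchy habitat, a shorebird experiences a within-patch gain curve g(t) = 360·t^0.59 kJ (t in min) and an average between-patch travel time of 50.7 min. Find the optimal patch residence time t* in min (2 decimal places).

By the marginal value theorem, leave when the instantaneous gain rate g'(t) equals the habitat-wide average g(t)/(T + t).
g'(t) = 0.59·360·t^-0.41. Setting 0.59·360·t^-0.41 = 360·t^0.59/(50.7+t) gives 0.59(50.7+t) = t, so 0.41·t = 0.59×50.7.
t* = 0.59×50.7/0.41 = 72.96 min.

72.96 min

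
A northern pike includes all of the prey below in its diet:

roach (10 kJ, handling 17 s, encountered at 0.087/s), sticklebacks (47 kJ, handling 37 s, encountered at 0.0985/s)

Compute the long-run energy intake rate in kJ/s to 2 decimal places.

0.90 kJ/s

R = (0.087×10 + 0.0985×47) / (1 + 0.087×17 + 0.0985×37) = 5.5/6.123 = 0.8981 kJ/s.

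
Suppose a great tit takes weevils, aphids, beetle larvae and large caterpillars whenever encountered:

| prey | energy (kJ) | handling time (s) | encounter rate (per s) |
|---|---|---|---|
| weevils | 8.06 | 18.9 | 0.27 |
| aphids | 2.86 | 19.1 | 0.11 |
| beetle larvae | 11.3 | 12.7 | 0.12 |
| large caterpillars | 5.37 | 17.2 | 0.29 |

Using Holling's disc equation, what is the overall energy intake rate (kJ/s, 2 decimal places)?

0.37 kJ/s

Energy encountered per unit search time: 0.27×8.06 + 0.11×2.86 + 0.12×11.3 + 0.29×5.37 = 5.404 kJ/s.
Handling time per unit search time: 0.27×18.9 + 0.11×19.1 + 0.12×12.7 + 0.29×17.2 = 13.72.
Rate = 5.404/(1 + 13.72) = 0.3672 kJ/s.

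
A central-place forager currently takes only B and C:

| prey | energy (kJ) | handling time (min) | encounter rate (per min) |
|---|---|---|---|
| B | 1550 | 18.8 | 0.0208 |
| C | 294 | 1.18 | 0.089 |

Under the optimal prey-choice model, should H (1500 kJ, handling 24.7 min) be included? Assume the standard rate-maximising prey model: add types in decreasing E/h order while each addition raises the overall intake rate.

Yes

On B and C alone, R = ΣλE/(1+Σλh) = 58.41/1.496 = 39.04 kJ/min.
Profitability of H: 1500/24.7 = 60.73 kJ/min.
60.73 > 39.04, so adding H raises the average — include it.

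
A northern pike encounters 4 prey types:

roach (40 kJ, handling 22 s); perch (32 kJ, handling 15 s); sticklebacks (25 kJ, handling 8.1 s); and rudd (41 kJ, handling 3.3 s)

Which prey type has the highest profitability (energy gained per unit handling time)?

rudd

Profitability E/h (kJ/s): roach = 40/22 = 1.82, perch = 32/15 = 2.13, sticklebacks = 25/8.1 = 3.09, rudd = 41/3.3 = 12.4.
Ranked: rudd > sticklebacks > perch > roach.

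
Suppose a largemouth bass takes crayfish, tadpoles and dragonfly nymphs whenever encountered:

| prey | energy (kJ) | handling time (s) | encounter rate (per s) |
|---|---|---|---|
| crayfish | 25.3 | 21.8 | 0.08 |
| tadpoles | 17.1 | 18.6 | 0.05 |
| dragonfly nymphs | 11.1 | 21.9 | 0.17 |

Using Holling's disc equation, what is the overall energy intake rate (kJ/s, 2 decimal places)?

0.64 kJ/s

R = (0.08×25.3 + 0.05×17.1 + 0.17×11.1) / (1 + 0.08×21.8 + 0.05×18.6 + 0.17×21.9) = 4.766/7.397 = 0.6443 kJ/s.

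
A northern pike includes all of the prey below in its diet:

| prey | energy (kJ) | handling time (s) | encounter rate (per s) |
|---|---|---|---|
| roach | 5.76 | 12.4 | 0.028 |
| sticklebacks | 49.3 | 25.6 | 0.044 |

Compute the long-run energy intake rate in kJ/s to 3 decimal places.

R = (0.028×5.76 + 0.044×49.3) / (1 + 0.028×12.4 + 0.044×25.6) = 2.33/2.474 = 0.9421 kJ/s.

0.942 kJ/s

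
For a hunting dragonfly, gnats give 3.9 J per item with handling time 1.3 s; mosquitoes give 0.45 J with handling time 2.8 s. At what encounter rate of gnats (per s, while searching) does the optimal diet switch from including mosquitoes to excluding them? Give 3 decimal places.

0.044 per s

At the threshold, the rate on gnats alone equals the profitability of mosquitoes: λ·3.9/(1 + λ·1.3) = 0.45/2.8 = 0.1607.
Rearranging, λ(3.9 − 0.1607×1.3) = 0.1607, so λ = 0.1607/3.691 = 0.04354 per s.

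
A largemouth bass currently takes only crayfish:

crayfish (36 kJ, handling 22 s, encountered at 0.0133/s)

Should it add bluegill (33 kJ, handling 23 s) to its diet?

Yes

Current rate: (0.0133×36)/(1 + 0.0133×22) = 0.3704 kJ/s.
bluegill: E/h = 33/23 = 1.435 kJ/s.
1.435 > 0.3704, so adding bluegill raises the average — include it.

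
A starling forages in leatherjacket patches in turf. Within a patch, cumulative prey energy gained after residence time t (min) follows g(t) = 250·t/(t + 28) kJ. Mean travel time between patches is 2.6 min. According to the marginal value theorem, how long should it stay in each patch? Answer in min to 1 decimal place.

8.5 min

Optimal t* satisfies g'(t*) = g(t*)/(T + t*).
g'(t) = 250·28/(t + 28)². Setting 250·28/(t+28)² = 250t/[(t+28)(2.6+t)] gives 28(2.6+t) = t(t+28), so t² = 28×2.6 = 72.8.
t* = √72.8 = 8.532 min.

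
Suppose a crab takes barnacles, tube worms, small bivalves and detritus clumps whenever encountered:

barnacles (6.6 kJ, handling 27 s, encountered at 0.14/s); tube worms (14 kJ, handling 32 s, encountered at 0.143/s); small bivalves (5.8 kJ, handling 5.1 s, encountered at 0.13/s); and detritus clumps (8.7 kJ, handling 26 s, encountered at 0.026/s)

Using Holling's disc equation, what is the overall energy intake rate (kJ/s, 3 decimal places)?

0.365 kJ/s

R = Σλ_iE_i / (1 + Σλ_ih_i)
Numerator: 0.14×6.6 + 0.143×14 + 0.13×5.8 + 0.026×8.7 = 3.906
Denominator: 1 + 0.14×27 + 0.143×32 + 0.13×5.1 + 0.026×26 = 10.7
R = 3.906/10.7 = 0.3652 kJ/s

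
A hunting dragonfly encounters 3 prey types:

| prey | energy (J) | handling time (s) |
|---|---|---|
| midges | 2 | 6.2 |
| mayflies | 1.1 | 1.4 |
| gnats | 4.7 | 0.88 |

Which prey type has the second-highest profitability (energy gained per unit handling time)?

In descending order of E/h:
gnats: 4.7/0.88 = 5.34 J/s
mayflies: 1.1/1.4 = 0.786 J/s
midges: 2/6.2 = 0.323 J/s

mayflies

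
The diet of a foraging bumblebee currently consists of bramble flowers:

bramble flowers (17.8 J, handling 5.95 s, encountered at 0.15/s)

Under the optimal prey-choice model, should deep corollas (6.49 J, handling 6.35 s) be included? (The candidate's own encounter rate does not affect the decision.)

No

Intake rate on the current diet: R = (0.15×17.8) / (1 + 0.15×5.95) = 2.67/1.893 = 1.411 J/s.
deep corollas: E/h = 6.49/6.35 = 1.022 J/s.
Since 1.022 < R, time spent handling deep corollas is better spent searching.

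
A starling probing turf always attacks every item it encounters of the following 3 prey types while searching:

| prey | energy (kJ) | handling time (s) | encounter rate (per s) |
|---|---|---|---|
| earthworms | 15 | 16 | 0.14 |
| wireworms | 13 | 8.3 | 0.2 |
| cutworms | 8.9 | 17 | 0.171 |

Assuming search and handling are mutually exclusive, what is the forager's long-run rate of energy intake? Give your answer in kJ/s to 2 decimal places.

0.80 kJ/s

Energy encountered per unit search time: 0.14×15 + 0.2×13 + 0.171×8.9 = 6.222 kJ/s.
Handling time per unit search time: 0.14×16 + 0.2×8.3 + 0.171×17 = 6.807.
Rate = 6.222/(1 + 6.807) = 0.797 kJ/s.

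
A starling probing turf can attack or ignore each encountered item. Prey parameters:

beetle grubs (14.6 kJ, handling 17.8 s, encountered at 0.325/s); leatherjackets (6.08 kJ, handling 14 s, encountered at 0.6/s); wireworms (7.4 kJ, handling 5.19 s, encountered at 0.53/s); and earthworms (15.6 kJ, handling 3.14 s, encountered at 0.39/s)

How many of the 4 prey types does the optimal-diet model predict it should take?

1

E/h in descending order: earthworms 4.97, wireworms 1.43, beetle grubs 0.82, leatherjackets 0.434 kJ/s. The optimal diet is the largest prefix of this list for which every included type satisfies E_i/h_i > R on the types above it.
Rate on top 1: 2.735. wireworms: 1.43 < 2.735 → exclude; stop.
Optimal diet: earthworms — 1 of 4 types.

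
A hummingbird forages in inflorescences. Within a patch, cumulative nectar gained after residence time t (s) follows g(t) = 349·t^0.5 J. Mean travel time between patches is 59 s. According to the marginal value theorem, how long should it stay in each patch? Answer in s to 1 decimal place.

59.0 s

Optimal t* satisfies g'(t*) = g(t*)/(T + t*).
g'(t) = 0.5·349·t^-0.5. Setting 0.5·349·t^-0.5 = 349·t^0.5/(59+t) gives 0.5(59+t) = t, so 0.50·t = 0.5×59.
t* = 0.5×59/0.50 = 59 s.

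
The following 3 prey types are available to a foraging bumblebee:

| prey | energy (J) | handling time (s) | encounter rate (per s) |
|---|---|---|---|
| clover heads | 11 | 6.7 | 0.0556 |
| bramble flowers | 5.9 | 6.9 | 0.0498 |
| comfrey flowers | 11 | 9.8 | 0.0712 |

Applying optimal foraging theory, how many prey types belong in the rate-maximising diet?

3

E/h in descending order: clover heads 1.64, comfrey flowers 1.12, bramble flowers 0.855 J/s. The optimal diet is the largest prefix of this list for which every included type satisfies E_i/h_i > R on the types above it.
Rate on top 1: 0.4456. comfrey flowers: 1.12 > 0.4456 → include.
Rate on top 2: 0.6737. bramble flowers: 0.855 > 0.6737 → include.
Optimal diet: clover heads, comfrey flowers, bramble flowers — 3 of 3 types.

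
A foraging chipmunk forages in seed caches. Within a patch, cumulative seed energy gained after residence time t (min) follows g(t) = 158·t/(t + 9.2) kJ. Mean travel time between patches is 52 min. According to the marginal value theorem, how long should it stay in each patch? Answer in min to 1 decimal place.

By the marginal value theorem, leave when the instantaneous gain rate g'(t) equals the habitat-wide average g(t)/(T + t).
g'(t) = 158·9.2/(t + 9.2)². Setting 158·9.2/(t+9.2)² = 158t/[(t+9.2)(52+t)] gives 9.2(52+t) = t(t+9.2), so t² = 9.2×52 = 478.4.
t* = √478.4 = 21.87 min.

21.9 min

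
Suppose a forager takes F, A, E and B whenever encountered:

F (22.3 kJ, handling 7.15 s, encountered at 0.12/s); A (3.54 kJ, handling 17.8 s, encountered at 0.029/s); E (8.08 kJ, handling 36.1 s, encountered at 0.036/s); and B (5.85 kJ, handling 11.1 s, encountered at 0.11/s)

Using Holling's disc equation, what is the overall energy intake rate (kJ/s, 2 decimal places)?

0.76 kJ/s

R = (0.12×22.3 + 0.029×3.54 + 0.036×8.08 + 0.11×5.85) / (1 + 0.12×7.15 + 0.029×17.8 + 0.036×36.1 + 0.11×11.1) = 3.713/4.895 = 0.7586 kJ/s.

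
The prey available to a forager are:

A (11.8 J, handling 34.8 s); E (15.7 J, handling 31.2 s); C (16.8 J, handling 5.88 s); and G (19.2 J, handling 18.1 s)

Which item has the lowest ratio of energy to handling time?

A

In descending order of E/h:
C: 16.8/5.88 = 2.86 J/s
G: 19.2/18.1 = 1.06 J/s
E: 15.7/31.2 = 0.503 J/s
A: 11.8/34.8 = 0.339 J/s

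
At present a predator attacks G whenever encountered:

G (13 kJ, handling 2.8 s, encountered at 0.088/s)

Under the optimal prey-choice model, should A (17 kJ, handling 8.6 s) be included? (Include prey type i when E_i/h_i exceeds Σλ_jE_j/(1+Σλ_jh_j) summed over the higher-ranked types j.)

Yes

Current rate: (0.088×13)/(1 + 0.088×2.8) = 0.9178 kJ/s.
A: E/h = 17/8.6 = 1.977 kJ/s.
1.977 > 0.9178, so adding A raises the average — include it.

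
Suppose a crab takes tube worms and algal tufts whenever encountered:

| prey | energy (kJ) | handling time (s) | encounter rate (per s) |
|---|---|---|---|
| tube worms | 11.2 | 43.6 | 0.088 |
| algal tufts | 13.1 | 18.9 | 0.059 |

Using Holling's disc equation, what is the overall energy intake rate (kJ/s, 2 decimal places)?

Energy encountered per unit search time: 0.088×11.2 + 0.059×13.1 = 1.758 kJ/s.
Handling time per unit search time: 0.088×43.6 + 0.059×18.9 = 4.952.
Rate = 1.758/(1 + 4.952) = 0.2955 kJ/s.

0.30 kJ/s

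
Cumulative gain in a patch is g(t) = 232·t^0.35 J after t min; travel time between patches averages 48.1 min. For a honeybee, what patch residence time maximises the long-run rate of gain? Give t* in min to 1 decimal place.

25.9 min

By the marginal value theorem, leave when the instantaneous gain rate g'(t) equals the habitat-wide average g(t)/(T + t).
g'(t) = 0.35·232·t^-0.65. Setting 0.35·232·t^-0.65 = 232·t^0.35/(48.1+t) gives 0.35(48.1+t) = t, so 0.65·t = 0.35×48.1.
t* = 0.35×48.1/0.65 = 25.9 min.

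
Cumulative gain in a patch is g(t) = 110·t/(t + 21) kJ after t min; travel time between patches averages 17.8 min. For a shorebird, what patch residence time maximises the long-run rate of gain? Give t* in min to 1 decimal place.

19.3 min

Optimal t* satisfies g'(t*) = g(t*)/(T + t*).
g'(t) = 110·21/(t + 21)². Setting 110·21/(t+21)² = 110t/[(t+21)(17.8+t)] gives 21(17.8+t) = t(t+21), so t² = 21×17.8 = 373.8.
t* = √373.8 = 19.33 min.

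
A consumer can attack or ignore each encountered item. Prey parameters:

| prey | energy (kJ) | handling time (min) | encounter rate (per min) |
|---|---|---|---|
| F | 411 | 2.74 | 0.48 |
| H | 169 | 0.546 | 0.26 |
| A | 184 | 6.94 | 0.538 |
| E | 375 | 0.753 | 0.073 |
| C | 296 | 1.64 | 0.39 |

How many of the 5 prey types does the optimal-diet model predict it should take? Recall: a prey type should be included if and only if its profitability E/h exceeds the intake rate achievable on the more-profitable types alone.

Profitabilities (E/h, kJ/min): E 498, H 310, C 180, F 150, A 26.5. Add prey in this order while the next type's profitability exceeds the intake rate on those already taken.
Rate on top 1: 25.95. H: 310 > 25.95 → include.
Rate on top 2: 59.58. C: 180 > 59.58 → include.
Rate on top 3: 101.7. F: 150 > 101.7 → include.
Rate on top 4: 121.8. A: 26.5 < 121.8 → exclude; stop.
Optimal diet: E, H, C, F — 4 of 5 types.

4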